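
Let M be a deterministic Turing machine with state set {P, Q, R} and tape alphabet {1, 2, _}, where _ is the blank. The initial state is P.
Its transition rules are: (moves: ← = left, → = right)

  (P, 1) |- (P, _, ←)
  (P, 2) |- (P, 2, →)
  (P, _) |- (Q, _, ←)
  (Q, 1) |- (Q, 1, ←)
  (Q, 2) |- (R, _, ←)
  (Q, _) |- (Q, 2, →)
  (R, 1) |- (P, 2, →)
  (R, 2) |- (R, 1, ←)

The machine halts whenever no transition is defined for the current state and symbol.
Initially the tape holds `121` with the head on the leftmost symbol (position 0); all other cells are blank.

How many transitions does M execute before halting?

state=P head=0 tape=___[1]21   (P,1)→(P,_,←)
state=P head=-1 tape=__[_]_21   (P,_)→(Q,_,←)
state=Q head=-2 tape=_[_]__21   (Q,_)→(Q,2,→)
state=Q head=-1 tape=_2[_]_21   (Q,_)→(Q,2,→)
state=Q head=0 tape=_22[_]21   (Q,_)→(Q,2,→)
state=Q head=1 tape=_222[2]1   (Q,2)→(R,_,←)
state=R head=0 tape=_22[2]_1   (R,2)→(R,1,←)
state=R head=-1 tape=_2[2]1_1   (R,2)→(R,1,←)
state=R head=-2 tape=_[2]11_1   (R,2)→(R,1,←)
state=R head=-3 tape=[_]111_1
M halts after 9 transitions.

9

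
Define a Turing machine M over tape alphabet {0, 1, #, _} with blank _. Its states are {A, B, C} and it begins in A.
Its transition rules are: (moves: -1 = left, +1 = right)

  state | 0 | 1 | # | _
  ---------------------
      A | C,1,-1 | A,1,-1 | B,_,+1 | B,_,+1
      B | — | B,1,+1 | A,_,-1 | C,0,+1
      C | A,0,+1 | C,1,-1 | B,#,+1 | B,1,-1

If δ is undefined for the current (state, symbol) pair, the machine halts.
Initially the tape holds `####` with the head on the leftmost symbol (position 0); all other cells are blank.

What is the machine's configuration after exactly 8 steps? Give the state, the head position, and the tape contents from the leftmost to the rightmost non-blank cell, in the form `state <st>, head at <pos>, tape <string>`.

state C, head at 4, tape 0_0

state=A head=0 tape=[#]###_   (A,#)→(B,_,+1)
state=B head=1 tape=_[#]##_   (B,#)→(A,_,-1)
state=A head=0 tape=[_]_##_   (A,_)→(B,_,+1)
state=B head=1 tape=_[_]##_   (B,_)→(C,0,+1)
state=C head=2 tape=_0[#]#_   (C,#)→(B,#,+1)
state=B head=3 tape=_0#[#]_   (B,#)→(A,_,-1)
state=A head=2 tape=_0[#]__   (A,#)→(B,_,+1)
state=B head=3 tape=_0_[_]_   (B,_)→(C,0,+1)
state=C head=4 tape=_0_0[_]
After 8 steps: state C, head at 4, tape 0_0.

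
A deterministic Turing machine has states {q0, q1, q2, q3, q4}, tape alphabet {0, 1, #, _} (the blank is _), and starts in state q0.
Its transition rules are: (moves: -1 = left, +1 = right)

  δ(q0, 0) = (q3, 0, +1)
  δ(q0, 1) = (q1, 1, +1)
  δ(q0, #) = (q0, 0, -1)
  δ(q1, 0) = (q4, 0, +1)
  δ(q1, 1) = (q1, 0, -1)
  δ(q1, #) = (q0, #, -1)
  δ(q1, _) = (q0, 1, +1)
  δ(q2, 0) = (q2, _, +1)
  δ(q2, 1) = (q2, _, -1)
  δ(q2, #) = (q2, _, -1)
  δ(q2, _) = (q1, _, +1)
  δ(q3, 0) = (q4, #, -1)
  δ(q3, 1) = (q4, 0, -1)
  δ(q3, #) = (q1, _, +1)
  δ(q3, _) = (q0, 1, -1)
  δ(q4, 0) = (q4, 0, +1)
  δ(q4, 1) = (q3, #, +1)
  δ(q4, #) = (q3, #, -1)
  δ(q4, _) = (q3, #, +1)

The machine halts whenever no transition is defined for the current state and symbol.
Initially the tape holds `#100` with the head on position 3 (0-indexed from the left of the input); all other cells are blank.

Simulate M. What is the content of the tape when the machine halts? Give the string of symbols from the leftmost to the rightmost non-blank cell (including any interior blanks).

q0 | #10[0]___   read 0 → write 0, move +1, go to q3
q3 | #100[_]__   read _ → write 1, move -1, go to q0
q0 | #10[0]1__   read 0 → write 0, move +1, go to q3
q3 | #100[1]__   read 1 → write 0, move -1, go to q4
q4 | #10[0]0__   read 0 → write 0, move +1, go to q4
q4 | #100[0]__   read 0 → write 0, move +1, go to q4
q4 | #1000[_]_   read _ → write #, move +1, go to q3
q3 | #1000#[_]   read _ → write 1, move -1, go to q0
q0 | #1000[#]1   read # → write 0, move -1, go to q0
q0 | #100[0]01   read 0 → write 0, move +1, go to q3
q3 | #1000[0]1   read 0 → write #, move -1, go to q4
q4 | #100[0]#1   read 0 → write 0, move +1, go to q4
q4 | #1000[#]1   read # → write #, move -1, go to q3
q3 | #100[0]#1   read 0 → write #, move -1, go to q4
q4 | #10[0]##1   read 0 → write 0, move +1, go to q4
q4 | #100[#]#1   read # → write #, move -1, go to q3
q3 | #10[0]##1   read 0 → write #, move -1, go to q4
q4 | #1[0]###1   read 0 → write 0, move +1, go to q4
q4 | #10[#]##1   read # → write #, move -1, go to q3
q3 | #1[0]###1   read 0 → write #, move -1, go to q4
q4 | #[1]####1   read 1 → write #, move +1, go to q3
q3 | ##[#]###1   read # → write _, move +1, go to q1
q1 | ##_[#]##1   read # → write #, move -1, go to q0
q0 | ##[_]###1
The non-blank tape span at halt is ##_###1.

##_###1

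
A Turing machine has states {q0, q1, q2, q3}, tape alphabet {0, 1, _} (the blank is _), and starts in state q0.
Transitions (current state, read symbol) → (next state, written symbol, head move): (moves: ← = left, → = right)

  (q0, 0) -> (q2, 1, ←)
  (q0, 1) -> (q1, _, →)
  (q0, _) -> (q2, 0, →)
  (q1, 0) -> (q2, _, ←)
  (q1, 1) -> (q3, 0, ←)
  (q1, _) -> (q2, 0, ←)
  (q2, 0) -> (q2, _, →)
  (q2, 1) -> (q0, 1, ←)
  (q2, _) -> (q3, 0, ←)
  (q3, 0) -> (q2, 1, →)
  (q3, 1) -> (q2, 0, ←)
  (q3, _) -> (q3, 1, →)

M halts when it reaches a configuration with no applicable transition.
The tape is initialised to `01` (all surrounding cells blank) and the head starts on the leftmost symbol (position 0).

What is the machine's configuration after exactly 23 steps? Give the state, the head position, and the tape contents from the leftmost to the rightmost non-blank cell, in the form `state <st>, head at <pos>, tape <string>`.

state q2, head at 3, tape 111

state=q0 head=0 tape=__[0]1__   (q0,0)→(q2,1,←)
state=q2 head=-1 tape=_[_]11__   (q2,_)→(q3,0,←)
state=q3 head=-2 tape=[_]011__   (q3,_)→(q3,1,→)
state=q3 head=-1 tape=1[0]11__   (q3,0)→(q2,1,→)
state=q2 head=0 tape=11[1]1__   (q2,1)→(q0,1,←)
state=q0 head=-1 tape=1[1]11__   (q0,1)→(q1,_,→)
state=q1 head=0 tape=1_[1]1__   (q1,1)→(q3,0,←)
state=q3 head=-1 tape=1[_]01__   (q3,_)→(q3,1,→)
state=q3 head=0 tape=11[0]1__   (q3,0)→(q2,1,→)
state=q2 head=1 tape=111[1]__   (q2,1)→(q0,1,←)
state=q0 head=0 tape=11[1]1__   (q0,1)→(q1,_,→)
state=q1 head=1 tape=11_[1]__   (q1,1)→(q3,0,←)
state=q3 head=0 tape=11[_]0__   (q3,_)→(q3,1,→)
state=q3 head=1 tape=111[0]__   (q3,0)→(q2,1,→)
state=q2 head=2 tape=1111[_]_   (q2,_)→(q3,0,←)
state=q3 head=1 tape=111[1]0_   (q3,1)→(q2,0,←)
state=q2 head=0 tape=11[1]00_   (q2,1)→(q0,1,←)
state=q0 head=-1 tape=1[1]100_   (q0,1)→(q1,_,→)
state=q1 head=0 tape=1_[1]00_   (q1,1)→(q3,0,←)
state=q3 head=-1 tape=1[_]000_   (q3,_)→(q3,1,→)
state=q3 head=0 tape=11[0]00_   (q3,0)→(q2,1,→)
state=q2 head=1 tape=111[0]0_   (q2,0)→(q2,_,→)
state=q2 head=2 tape=111_[0]_   (q2,0)→(q2,_,→)
state=q2 head=3 tape=111__[_]
After 23 steps: state q2, head at 3, tape 111.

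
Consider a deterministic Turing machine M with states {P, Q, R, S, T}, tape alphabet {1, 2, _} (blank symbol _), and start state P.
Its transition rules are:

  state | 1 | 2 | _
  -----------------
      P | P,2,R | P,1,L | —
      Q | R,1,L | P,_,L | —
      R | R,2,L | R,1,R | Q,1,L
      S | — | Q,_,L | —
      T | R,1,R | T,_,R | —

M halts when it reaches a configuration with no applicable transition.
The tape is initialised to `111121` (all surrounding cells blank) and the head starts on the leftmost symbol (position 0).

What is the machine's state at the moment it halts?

state=P head=0 tape=_[1]11121   (P,1)→(P,2,R)
state=P head=1 tape=_2[1]1121   (P,1)→(P,2,R)
state=P head=2 tape=_22[1]121   (P,1)→(P,2,R)
state=P head=3 tape=_222[1]21   (P,1)→(P,2,R)
state=P head=4 tape=_2222[2]1   (P,2)→(P,1,L)
state=P head=3 tape=_222[2]11   (P,2)→(P,1,L)
state=P head=2 tape=_22[2]111   (P,2)→(P,1,L)
state=P head=1 tape=_2[2]1111   (P,2)→(P,1,L)
state=P head=0 tape=_[2]11111   (P,2)→(P,1,L)
state=P head=-1 tape=[_]111111
No transition is defined for (P, _); M halts in state P.

P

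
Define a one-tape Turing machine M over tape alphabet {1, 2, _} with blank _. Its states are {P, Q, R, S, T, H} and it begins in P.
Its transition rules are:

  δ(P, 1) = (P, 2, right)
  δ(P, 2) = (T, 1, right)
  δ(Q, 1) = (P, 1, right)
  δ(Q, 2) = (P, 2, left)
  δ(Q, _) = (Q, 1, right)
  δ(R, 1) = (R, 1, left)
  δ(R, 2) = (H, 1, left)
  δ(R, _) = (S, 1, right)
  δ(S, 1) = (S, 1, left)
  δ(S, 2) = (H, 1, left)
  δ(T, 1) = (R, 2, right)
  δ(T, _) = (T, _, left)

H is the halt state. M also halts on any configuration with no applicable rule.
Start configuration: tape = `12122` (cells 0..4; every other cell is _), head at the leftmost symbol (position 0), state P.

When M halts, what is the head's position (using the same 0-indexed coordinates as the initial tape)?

2

state=P head=0 tape=[1]2122   (P,1)→(P,2,right)
state=P head=1 tape=2[2]122   (P,2)→(T,1,right)
state=T head=2 tape=21[1]22   (T,1)→(R,2,right)
state=R head=3 tape=212[2]2   (R,2)→(H,1,left)
state=H head=2 tape=21[2]12
At halt the head is at cell 2.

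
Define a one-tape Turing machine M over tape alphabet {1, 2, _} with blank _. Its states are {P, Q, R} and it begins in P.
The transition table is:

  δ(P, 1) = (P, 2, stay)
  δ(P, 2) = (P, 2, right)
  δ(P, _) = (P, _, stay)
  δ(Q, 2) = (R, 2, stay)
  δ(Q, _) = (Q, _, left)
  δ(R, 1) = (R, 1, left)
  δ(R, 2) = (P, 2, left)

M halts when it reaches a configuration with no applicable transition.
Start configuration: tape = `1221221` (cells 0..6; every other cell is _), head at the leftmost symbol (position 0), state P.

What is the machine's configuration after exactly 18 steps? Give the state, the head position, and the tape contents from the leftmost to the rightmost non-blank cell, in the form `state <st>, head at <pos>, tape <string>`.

P | [1]221221_   read 1 → write 2, move stay, go to P
P | [2]221221_   read 2 → write 2, move right, go to P
P | 2[2]21221_   read 2 → write 2, move right, go to P
P | 22[2]1221_   read 2 → write 2, move right, go to P
P | 222[1]221_   read 1 → write 2, move stay, go to P
P | 222[2]221_   read 2 → write 2, move right, go to P
P | 2222[2]21_   read 2 → write 2, move right, go to P
P | 22222[2]1_   read 2 → write 2, move right, go to P
P | 222222[1]_   read 1 → write 2, move stay, go to P
P | 222222[2]_   read 2 → write 2, move right, go to P
P | 2222222[_]   read _ → write _, move stay, go to P
P | 2222222[_]   read _ → write _, move stay, go to P
P | 2222222[_]   read _ → write _, move stay, go to P
P | 2222222[_]   read _ → write _, move stay, go to P
P | 2222222[_]   read _ → write _, move stay, go to P
P | 2222222[_]   read _ → write _, move stay, go to P
P | 2222222[_]   read _ → write _, move stay, go to P
P | 2222222[_]   read _ → write _, move stay, go to P
P | 2222222[_]
After 18 steps: state P, head at 7, tape 2222222.

state P, head at 7, tape 2222222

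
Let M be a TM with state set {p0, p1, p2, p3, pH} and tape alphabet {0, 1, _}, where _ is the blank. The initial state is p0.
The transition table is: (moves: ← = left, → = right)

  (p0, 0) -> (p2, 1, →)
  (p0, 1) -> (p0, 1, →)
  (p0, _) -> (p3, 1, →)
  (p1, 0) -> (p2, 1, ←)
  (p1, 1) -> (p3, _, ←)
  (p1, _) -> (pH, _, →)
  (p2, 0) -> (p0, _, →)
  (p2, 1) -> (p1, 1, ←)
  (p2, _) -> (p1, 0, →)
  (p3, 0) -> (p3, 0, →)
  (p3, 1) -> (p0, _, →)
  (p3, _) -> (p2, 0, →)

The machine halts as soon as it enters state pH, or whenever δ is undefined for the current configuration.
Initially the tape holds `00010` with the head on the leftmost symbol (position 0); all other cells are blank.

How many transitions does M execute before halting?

15

p0 | [0]0010_____   read 0 → write 1, move →, go to p2
p2 | 1[0]010_____   read 0 → write _, move →, go to p0
p0 | 1_[0]10_____   read 0 → write 1, move →, go to p2
p2 | 1_1[1]0_____   read 1 → write 1, move ←, go to p1
p1 | 1_[1]10_____   read 1 → write _, move ←, go to p3
p3 | 1[_]_10_____   read _ → write 0, move →, go to p2
p2 | 10[_]10_____   read _ → write 0, move →, go to p1
p1 | 100[1]0_____   read 1 → write _, move ←, go to p3
p3 | 10[0]_0_____   read 0 → write 0, move →, go to p3
p3 | 100[_]0_____   read _ → write 0, move →, go to p2
p2 | 1000[0]_____   read 0 → write _, move →, go to p0
p0 | 1000_[_]____   read _ → write 1, move →, go to p3
p3 | 1000_1[_]___   read _ → write 0, move →, go to p2
p2 | 1000_10[_]__   read _ → write 0, move →, go to p1
p1 | 1000_100[_]_   read _ → write _, move →, go to pH
pH | 1000_100_[_]
M halts after 15 transitions.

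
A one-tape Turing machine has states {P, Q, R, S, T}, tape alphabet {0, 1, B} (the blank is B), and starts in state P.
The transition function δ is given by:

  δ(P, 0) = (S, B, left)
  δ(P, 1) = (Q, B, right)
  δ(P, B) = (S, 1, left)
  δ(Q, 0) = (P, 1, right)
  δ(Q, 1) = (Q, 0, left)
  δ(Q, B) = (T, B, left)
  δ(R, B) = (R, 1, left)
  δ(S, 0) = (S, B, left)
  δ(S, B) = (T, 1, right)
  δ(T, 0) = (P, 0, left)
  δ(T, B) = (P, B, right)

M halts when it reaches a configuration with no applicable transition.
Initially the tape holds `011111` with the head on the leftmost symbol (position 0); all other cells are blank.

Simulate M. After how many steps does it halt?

9

state=P head=0 tape=B[0]11111   (P,0)→(S,B,left)
state=S head=-1 tape=[B]B11111   (S,B)→(T,1,right)
state=T head=0 tape=1[B]11111   (T,B)→(P,B,right)
state=P head=1 tape=1B[1]1111   (P,1)→(Q,B,right)
state=Q head=2 tape=1BB[1]111   (Q,1)→(Q,0,left)
state=Q head=1 tape=1B[B]0111   (Q,B)→(T,B,left)
state=T head=0 tape=1[B]B0111   (T,B)→(P,B,right)
state=P head=1 tape=1B[B]0111   (P,B)→(S,1,left)
state=S head=0 tape=1[B]10111   (S,B)→(T,1,right)
state=T head=1 tape=11[1]0111
M halts after 9 transitions.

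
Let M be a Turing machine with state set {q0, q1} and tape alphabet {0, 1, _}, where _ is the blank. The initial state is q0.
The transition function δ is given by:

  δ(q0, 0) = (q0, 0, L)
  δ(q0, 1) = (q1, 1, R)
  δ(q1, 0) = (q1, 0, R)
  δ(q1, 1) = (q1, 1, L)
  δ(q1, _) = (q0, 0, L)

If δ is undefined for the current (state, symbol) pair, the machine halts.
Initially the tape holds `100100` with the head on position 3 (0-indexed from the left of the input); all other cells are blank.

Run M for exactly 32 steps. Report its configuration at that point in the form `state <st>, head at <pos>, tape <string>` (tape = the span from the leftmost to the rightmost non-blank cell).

q0 | 100[1]00____   read 1 → write 1, move R, go to q1
q1 | 1001[0]0____   read 0 → write 0, move R, go to q1
q1 | 10010[0]____   read 0 → write 0, move R, go to q1
q1 | 100100[_]___   read _ → write 0, move L, go to q0
q0 | 10010[0]0___   read 0 → write 0, move L, go to q0
q0 | 1001[0]00___   read 0 → write 0, move L, go to q0
q0 | 100[1]000___   read 1 → write 1, move R, go to q1
q1 | 1001[0]00___   read 0 → write 0, move R, go to q1
q1 | 10010[0]0___   read 0 → write 0, move R, go to q1
q1 | 100100[0]___   read 0 → write 0, move R, go to q1
q1 | 1001000[_]__   read _ → write 0, move L, go to q0
q0 | 100100[0]0__   read 0 → write 0, move L, go to q0
q0 | 10010[0]00__   read 0 → write 0, move L, go to q0
q0 | 1001[0]000__   read 0 → write 0, move L, go to q0
q0 | 100[1]0000__   read 1 → write 1, move R, go to q1
q1 | 1001[0]000__   read 0 → write 0, move R, go to q1
q1 | 10010[0]00__   read 0 → write 0, move R, go to q1
q1 | 100100[0]0__   read 0 → write 0, move R, go to q1
q1 | 1001000[0]__   read 0 → write 0, move R, go to q1
q1 | 10010000[_]_   read _ → write 0, move L, go to q0
q0 | 1001000[0]0_   read 0 → write 0, move L, go to q0
q0 | 100100[0]00_   read 0 → write 0, move L, go to q0
q0 | 10010[0]000_   read 0 → write 0, move L, go to q0
q0 | 1001[0]0000_   read 0 → write 0, move L, go to q0
q0 | 100[1]00000_   read 1 → write 1, move R, go to q1
q1 | 1001[0]0000_   read 0 → write 0, move R, go to q1
q1 | 10010[0]000_   read 0 → write 0, move R, go to q1
q1 | 100100[0]00_   read 0 → write 0, move R, go to q1
q1 | 1001000[0]0_   read 0 → write 0, move R, go to q1
q1 | 10010000[0]_   read 0 → write 0, move R, go to q1
q1 | 100100000[_]   read _ → write 0, move L, go to q0
q0 | 10010000[0]0   read 0 → write 0, move L, go to q0
q0 | 1001000[0]00
After 32 steps: state q0, head at 7, tape 1001000000.

state q0, head at 7, tape 1001000000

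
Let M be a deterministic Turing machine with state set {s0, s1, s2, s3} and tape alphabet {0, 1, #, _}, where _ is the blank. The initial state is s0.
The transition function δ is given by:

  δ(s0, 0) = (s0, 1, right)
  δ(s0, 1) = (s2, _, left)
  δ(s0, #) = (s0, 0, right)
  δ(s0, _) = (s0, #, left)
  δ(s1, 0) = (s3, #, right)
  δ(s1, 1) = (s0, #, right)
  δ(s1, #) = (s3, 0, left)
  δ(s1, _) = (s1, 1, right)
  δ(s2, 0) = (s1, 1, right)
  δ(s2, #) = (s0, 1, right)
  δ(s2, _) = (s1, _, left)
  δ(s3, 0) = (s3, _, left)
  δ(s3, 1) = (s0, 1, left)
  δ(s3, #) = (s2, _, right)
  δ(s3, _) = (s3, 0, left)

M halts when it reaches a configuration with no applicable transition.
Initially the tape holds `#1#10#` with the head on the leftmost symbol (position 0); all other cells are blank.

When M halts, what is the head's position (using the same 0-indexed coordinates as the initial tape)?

2

state=s0 head=0 tape=__[#]1#10#   (s0,#)→(s0,0,right)
state=s0 head=1 tape=__0[1]#10#   (s0,1)→(s2,_,left)
state=s2 head=0 tape=__[0]_#10#   (s2,0)→(s1,1,right)
state=s1 head=1 tape=__1[_]#10#   (s1,_)→(s1,1,right)
state=s1 head=2 tape=__11[#]10#   (s1,#)→(s3,0,left)
state=s3 head=1 tape=__1[1]010#   (s3,1)→(s0,1,left)
state=s0 head=0 tape=__[1]1010#   (s0,1)→(s2,_,left)
state=s2 head=-1 tape=_[_]_1010#   (s2,_)→(s1,_,left)
state=s1 head=-2 tape=[_]__1010#   (s1,_)→(s1,1,right)
state=s1 head=-1 tape=1[_]_1010#   (s1,_)→(s1,1,right)
state=s1 head=0 tape=11[_]1010#   (s1,_)→(s1,1,right)
state=s1 head=1 tape=111[1]010#   (s1,1)→(s0,#,right)
state=s0 head=2 tape=111#[0]10#   (s0,0)→(s0,1,right)
state=s0 head=3 tape=111#1[1]0#   (s0,1)→(s2,_,left)
state=s2 head=2 tape=111#[1]_0#
At halt the head is at cell 2.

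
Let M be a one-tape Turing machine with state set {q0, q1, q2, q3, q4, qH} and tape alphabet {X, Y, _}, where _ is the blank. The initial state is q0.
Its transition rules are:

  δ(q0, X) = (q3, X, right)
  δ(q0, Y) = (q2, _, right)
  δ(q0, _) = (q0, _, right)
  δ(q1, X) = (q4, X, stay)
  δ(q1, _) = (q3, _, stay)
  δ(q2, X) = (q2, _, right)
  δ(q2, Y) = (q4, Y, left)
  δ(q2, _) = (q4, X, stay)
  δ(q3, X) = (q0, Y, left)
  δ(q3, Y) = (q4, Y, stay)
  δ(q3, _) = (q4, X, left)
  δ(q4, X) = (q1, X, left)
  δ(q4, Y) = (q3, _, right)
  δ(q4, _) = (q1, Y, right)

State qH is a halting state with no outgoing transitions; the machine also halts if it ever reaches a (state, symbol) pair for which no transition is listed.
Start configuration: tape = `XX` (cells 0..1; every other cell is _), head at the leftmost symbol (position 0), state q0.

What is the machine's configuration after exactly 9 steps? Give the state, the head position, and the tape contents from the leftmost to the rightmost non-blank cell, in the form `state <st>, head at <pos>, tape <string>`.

q0 | [X]X_   read X → write X, move right, go to q3
q3 | X[X]_   read X → write Y, move left, go to q0
q0 | [X]Y_   read X → write X, move right, go to q3
q3 | X[Y]_   read Y → write Y, move stay, go to q4
q4 | X[Y]_   read Y → write _, move right, go to q3
q3 | X_[_]   read _ → write X, move left, go to q4
q4 | X[_]X   read _ → write Y, move right, go to q1
q1 | XY[X]   read X → write X, move stay, go to q4
q4 | XY[X]   read X → write X, move left, go to q1
q1 | X[Y]X
After 9 steps: state q1, head at 1, tape XYX.

state q1, head at 1, tape XYX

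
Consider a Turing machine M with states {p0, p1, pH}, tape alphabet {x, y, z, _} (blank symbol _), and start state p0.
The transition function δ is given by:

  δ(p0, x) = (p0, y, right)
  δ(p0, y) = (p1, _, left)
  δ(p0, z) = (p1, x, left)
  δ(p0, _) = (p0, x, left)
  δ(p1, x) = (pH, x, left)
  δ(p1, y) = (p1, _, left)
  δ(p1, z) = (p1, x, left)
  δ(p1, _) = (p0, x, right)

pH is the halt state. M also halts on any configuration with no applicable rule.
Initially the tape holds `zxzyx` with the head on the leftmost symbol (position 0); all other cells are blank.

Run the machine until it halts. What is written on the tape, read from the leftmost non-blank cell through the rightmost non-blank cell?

x__xyx

state=p0 head=0 tape=__[z]xzyx   (p0,z)→(p1,x,left)
state=p1 head=-1 tape=_[_]xxzyx   (p1,_)→(p0,x,right)
state=p0 head=0 tape=_x[x]xzyx   (p0,x)→(p0,y,right)
state=p0 head=1 tape=_xy[x]zyx   (p0,x)→(p0,y,right)
state=p0 head=2 tape=_xyy[z]yx   (p0,z)→(p1,x,left)
state=p1 head=1 tape=_xy[y]xyx   (p1,y)→(p1,_,left)
state=p1 head=0 tape=_x[y]_xyx   (p1,y)→(p1,_,left)
state=p1 head=-1 tape=_[x]__xyx   (p1,x)→(pH,x,left)
state=pH head=-2 tape=[_]x__xyx
The non-blank tape span at halt is x__xyx.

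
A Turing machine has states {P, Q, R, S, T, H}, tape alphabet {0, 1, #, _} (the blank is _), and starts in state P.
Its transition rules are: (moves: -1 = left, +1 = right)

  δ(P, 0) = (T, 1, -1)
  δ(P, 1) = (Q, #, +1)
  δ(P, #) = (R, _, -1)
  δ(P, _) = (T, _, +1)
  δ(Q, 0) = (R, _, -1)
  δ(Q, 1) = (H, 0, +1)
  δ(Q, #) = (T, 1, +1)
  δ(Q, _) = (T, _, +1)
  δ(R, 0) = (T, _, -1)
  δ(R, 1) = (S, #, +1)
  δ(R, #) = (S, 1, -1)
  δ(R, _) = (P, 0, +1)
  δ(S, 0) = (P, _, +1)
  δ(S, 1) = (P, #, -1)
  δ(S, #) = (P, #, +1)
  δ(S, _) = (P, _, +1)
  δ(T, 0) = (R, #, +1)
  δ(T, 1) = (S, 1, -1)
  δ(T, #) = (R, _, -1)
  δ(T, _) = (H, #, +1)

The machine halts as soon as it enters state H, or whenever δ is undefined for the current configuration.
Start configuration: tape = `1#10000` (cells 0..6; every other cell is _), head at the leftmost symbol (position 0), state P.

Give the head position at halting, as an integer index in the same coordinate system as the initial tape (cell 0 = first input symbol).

state=P head=0 tape=_[1]#10000   (P,1)→(Q,#,+1)
state=Q head=1 tape=_#[#]10000   (Q,#)→(T,1,+1)
state=T head=2 tape=_#1[1]0000   (T,1)→(S,1,-1)
state=S head=1 tape=_#[1]10000   (S,1)→(P,#,-1)
state=P head=0 tape=_[#]#10000   (P,#)→(R,_,-1)
state=R head=-1 tape=[_]_#10000   (R,_)→(P,0,+1)
state=P head=0 tape=0[_]#10000   (P,_)→(T,_,+1)
state=T head=1 tape=0_[#]10000   (T,#)→(R,_,-1)
state=R head=0 tape=0[_]_10000   (R,_)→(P,0,+1)
state=P head=1 tape=00[_]10000   (P,_)→(T,_,+1)
state=T head=2 tape=00_[1]0000   (T,1)→(S,1,-1)
state=S head=1 tape=00[_]10000   (S,_)→(P,_,+1)
state=P head=2 tape=00_[1]0000   (P,1)→(Q,#,+1)
state=Q head=3 tape=00_#[0]000   (Q,0)→(R,_,-1)
state=R head=2 tape=00_[#]_000   (R,#)→(S,1,-1)
state=S head=1 tape=00[_]1_000   (S,_)→(P,_,+1)
state=P head=2 tape=00_[1]_000   (P,1)→(Q,#,+1)
state=Q head=3 tape=00_#[_]000   (Q,_)→(T,_,+1)
state=T head=4 tape=00_#_[0]00   (T,0)→(R,#,+1)
state=R head=5 tape=00_#_#[0]0   (R,0)→(T,_,-1)
state=T head=4 tape=00_#_[#]_0   (T,#)→(R,_,-1)
state=R head=3 tape=00_#[_]__0   (R,_)→(P,0,+1)
state=P head=4 tape=00_#0[_]_0   (P,_)→(T,_,+1)
state=T head=5 tape=00_#0_[_]0   (T,_)→(H,#,+1)
state=H head=6 tape=00_#0_#[0]
At halt the head is at cell 6.

6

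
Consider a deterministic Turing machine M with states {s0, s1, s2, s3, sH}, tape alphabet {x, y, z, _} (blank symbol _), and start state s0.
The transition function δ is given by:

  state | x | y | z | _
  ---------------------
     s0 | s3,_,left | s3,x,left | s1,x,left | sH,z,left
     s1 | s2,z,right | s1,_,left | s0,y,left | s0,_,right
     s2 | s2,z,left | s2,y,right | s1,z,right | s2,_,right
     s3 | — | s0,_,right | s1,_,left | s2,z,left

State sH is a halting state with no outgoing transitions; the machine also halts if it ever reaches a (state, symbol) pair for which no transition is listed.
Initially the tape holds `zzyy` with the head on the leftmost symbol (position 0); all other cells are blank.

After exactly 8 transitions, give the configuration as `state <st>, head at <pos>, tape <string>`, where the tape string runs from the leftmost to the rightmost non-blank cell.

s0 | __[z]zyy   read z → write x, move left, go to s1
s1 | _[_]xzyy   read _ → write _, move right, go to s0
s0 | __[x]zyy   read x → write _, move left, go to s3
s3 | _[_]_zyy   read _ → write z, move left, go to s2
s2 | [_]z_zyy   read _ → write _, move right, go to s2
s2 | _[z]_zyy   read z → write z, move right, go to s1
s1 | _z[_]zyy   read _ → write _, move right, go to s0
s0 | _z_[z]yy   read z → write x, move left, go to s1
s1 | _z[_]xyy
After 8 steps: state s1, head at 0, tape z_xyy.

state s1, head at 0, tape z_xyy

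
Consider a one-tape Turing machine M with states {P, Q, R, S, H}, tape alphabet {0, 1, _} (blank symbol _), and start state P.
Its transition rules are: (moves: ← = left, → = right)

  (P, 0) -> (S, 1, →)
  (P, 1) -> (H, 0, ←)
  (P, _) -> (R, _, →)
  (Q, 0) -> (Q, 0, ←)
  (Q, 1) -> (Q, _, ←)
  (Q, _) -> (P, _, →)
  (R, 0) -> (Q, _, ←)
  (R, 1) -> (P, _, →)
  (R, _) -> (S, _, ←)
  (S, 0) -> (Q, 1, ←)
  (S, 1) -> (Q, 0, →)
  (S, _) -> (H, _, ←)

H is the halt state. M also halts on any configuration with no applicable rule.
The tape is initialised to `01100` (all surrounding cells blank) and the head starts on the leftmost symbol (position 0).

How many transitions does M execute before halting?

state=P head=0 tape=_[0]1100   (P,0)→(S,1,→)
state=S head=1 tape=_1[1]100   (S,1)→(Q,0,→)
state=Q head=2 tape=_10[1]00   (Q,1)→(Q,_,←)
state=Q head=1 tape=_1[0]_00   (Q,0)→(Q,0,←)
state=Q head=0 tape=_[1]0_00   (Q,1)→(Q,_,←)
state=Q head=-1 tape=[_]_0_00   (Q,_)→(P,_,→)
state=P head=0 tape=_[_]0_00   (P,_)→(R,_,→)
state=R head=1 tape=__[0]_00   (R,0)→(Q,_,←)
state=Q head=0 tape=_[_]__00   (Q,_)→(P,_,→)
state=P head=1 tape=__[_]_00   (P,_)→(R,_,→)
state=R head=2 tape=___[_]00   (R,_)→(S,_,←)
state=S head=1 tape=__[_]_00   (S,_)→(H,_,←)
state=H head=0 tape=_[_]__00
M halts after 12 transitions.

12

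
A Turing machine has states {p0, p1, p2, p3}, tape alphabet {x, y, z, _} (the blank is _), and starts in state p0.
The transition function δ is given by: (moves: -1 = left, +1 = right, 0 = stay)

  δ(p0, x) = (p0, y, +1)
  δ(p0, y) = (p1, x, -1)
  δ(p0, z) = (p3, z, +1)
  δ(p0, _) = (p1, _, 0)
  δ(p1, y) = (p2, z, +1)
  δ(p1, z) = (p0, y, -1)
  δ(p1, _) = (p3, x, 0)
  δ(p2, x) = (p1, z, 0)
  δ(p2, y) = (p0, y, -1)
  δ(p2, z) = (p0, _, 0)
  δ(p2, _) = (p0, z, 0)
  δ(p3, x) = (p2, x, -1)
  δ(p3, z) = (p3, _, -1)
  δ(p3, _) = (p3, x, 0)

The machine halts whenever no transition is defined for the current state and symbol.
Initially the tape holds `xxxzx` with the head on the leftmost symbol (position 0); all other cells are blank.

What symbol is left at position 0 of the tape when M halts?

z

p0 | [x]xxzx   read x → write y, move +1, go to p0
p0 | y[x]xzx   read x → write y, move +1, go to p0
p0 | yy[x]zx   read x → write y, move +1, go to p0
p0 | yyy[z]x   read z → write z, move +1, go to p3
p3 | yyyz[x]   read x → write x, move -1, go to p2
p2 | yyy[z]x   read z → write _, move 0, go to p0
p0 | yyy[_]x   read _ → write _, move 0, go to p1
p1 | yyy[_]x   read _ → write x, move 0, go to p3
p3 | yyy[x]x   read x → write x, move -1, go to p2
p2 | yy[y]xx   read y → write y, move -1, go to p0
p0 | y[y]yxx   read y → write x, move -1, go to p1
p1 | [y]xyxx   read y → write z, move +1, go to p2
p2 | z[x]yxx   read x → write z, move 0, go to p1
p1 | z[z]yxx   read z → write y, move -1, go to p0
p0 | [z]yyxx   read z → write z, move +1, go to p3
p3 | z[y]yxx
Cell 0 holds z when M halts.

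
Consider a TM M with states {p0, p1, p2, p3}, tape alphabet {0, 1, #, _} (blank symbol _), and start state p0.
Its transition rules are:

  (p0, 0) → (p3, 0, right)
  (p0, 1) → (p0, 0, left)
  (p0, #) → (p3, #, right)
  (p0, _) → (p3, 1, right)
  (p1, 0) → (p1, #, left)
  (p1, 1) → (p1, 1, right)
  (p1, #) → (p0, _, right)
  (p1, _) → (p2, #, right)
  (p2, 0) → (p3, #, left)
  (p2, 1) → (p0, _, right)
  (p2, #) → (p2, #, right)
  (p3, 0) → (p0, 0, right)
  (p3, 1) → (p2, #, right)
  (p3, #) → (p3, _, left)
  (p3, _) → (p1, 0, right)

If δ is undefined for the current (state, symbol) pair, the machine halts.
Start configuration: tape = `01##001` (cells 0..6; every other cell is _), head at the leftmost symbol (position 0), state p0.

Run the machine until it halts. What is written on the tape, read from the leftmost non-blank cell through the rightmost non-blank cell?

010101010#

state=p0 head=0 tape=[0]1##001____   (p0,0)→(p3,0,right)
state=p3 head=1 tape=0[1]##001____   (p3,1)→(p2,#,right)
state=p2 head=2 tape=0#[#]#001____   (p2,#)→(p2,#,right)
state=p2 head=3 tape=0##[#]001____   (p2,#)→(p2,#,right)
state=p2 head=4 tape=0###[0]01____   (p2,0)→(p3,#,left)
state=p3 head=3 tape=0##[#]#01____   (p3,#)→(p3,_,left)
state=p3 head=2 tape=0#[#]_#01____   (p3,#)→(p3,_,left)
state=p3 head=1 tape=0[#]__#01____   (p3,#)→(p3,_,left)
state=p3 head=0 tape=[0]___#01____   (p3,0)→(p0,0,right)
state=p0 head=1 tape=0[_]__#01____   (p0,_)→(p3,1,right)
state=p3 head=2 tape=01[_]_#01____   (p3,_)→(p1,0,right)
state=p1 head=3 tape=010[_]#01____   (p1,_)→(p2,#,right)
state=p2 head=4 tape=010#[#]01____   (p2,#)→(p2,#,right)
state=p2 head=5 tape=010##[0]1____   (p2,0)→(p3,#,left)
state=p3 head=4 tape=010#[#]#1____   (p3,#)→(p3,_,left)
state=p3 head=3 tape=010[#]_#1____   (p3,#)→(p3,_,left)
state=p3 head=2 tape=01[0]__#1____   (p3,0)→(p0,0,right)
state=p0 head=3 tape=010[_]_#1____   (p0,_)→(p3,1,right)
state=p3 head=4 tape=0101[_]#1____   (p3,_)→(p1,0,right)
state=p1 head=5 tape=01010[#]1____   (p1,#)→(p0,_,right)
state=p0 head=6 tape=01010_[1]____   (p0,1)→(p0,0,left)
state=p0 head=5 tape=01010[_]0____   (p0,_)→(p3,1,right)
state=p3 head=6 tape=010101[0]____   (p3,0)→(p0,0,right)
state=p0 head=7 tape=0101010[_]___   (p0,_)→(p3,1,right)
state=p3 head=8 tape=01010101[_]__   (p3,_)→(p1,0,right)
state=p1 head=9 tape=010101010[_]_   (p1,_)→(p2,#,right)
state=p2 head=10 tape=010101010#[_]
The non-blank tape span at halt is 010101010#.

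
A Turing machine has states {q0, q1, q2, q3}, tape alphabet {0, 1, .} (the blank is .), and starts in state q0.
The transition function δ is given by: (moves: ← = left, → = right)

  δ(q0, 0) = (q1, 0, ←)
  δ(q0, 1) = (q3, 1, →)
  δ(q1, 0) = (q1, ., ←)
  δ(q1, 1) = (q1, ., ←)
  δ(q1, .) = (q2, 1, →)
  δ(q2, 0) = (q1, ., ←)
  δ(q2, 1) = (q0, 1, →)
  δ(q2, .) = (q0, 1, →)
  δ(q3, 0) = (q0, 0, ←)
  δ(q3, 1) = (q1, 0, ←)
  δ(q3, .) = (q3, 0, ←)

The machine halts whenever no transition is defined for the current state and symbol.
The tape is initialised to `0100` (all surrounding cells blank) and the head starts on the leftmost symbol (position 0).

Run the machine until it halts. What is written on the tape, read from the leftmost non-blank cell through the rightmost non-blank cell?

11.100

q0 | ..[0]100   read 0 → write 0, move ←, go to q1
q1 | .[.]0100   read . → write 1, move →, go to q2
q2 | .1[0]100   read 0 → write ., move ←, go to q1
q1 | .[1].100   read 1 → write ., move ←, go to q1
q1 | [.]..100   read . → write 1, move →, go to q2
q2 | 1[.].100   read . → write 1, move →, go to q0
q0 | 11[.]100
The non-blank tape span at halt is 11.100.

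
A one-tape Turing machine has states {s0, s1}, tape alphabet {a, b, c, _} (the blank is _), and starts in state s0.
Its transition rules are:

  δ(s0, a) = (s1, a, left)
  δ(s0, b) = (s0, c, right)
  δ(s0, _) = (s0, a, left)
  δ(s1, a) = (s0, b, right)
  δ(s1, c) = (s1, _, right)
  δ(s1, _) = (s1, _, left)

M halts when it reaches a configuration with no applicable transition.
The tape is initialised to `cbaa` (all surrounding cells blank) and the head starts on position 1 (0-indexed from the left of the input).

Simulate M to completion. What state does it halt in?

s1

state=s0 head=1 tape=c[b]aa   (s0,b)→(s0,c,right)
state=s0 head=2 tape=cc[a]a   (s0,a)→(s1,a,left)
state=s1 head=1 tape=c[c]aa   (s1,c)→(s1,_,right)
state=s1 head=2 tape=c_[a]a   (s1,a)→(s0,b,right)
state=s0 head=3 tape=c_b[a]   (s0,a)→(s1,a,left)
state=s1 head=2 tape=c_[b]a
No transition is defined for (s1, b); M halts in state s1.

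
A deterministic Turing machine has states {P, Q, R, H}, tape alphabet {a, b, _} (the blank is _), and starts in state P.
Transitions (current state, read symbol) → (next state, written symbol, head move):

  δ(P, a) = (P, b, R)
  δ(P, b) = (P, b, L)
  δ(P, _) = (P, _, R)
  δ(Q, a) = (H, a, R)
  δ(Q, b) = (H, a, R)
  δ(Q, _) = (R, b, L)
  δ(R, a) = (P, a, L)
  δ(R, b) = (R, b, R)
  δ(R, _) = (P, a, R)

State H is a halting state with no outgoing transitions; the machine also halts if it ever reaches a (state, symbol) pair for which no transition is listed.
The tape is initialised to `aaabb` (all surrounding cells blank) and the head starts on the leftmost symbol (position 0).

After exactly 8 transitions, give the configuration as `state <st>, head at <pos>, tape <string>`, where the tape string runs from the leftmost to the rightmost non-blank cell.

P | _[a]aabb   read a → write b, move R, go to P
P | _b[a]abb   read a → write b, move R, go to P
P | _bb[a]bb   read a → write b, move R, go to P
P | _bbb[b]b   read b → write b, move L, go to P
P | _bb[b]bb   read b → write b, move L, go to P
P | _b[b]bbb   read b → write b, move L, go to P
P | _[b]bbbb   read b → write b, move L, go to P
P | [_]bbbbb   read _ → write _, move R, go to P
P | _[b]bbbb
After 8 steps: state P, head at 0, tape bbbbb.

state P, head at 0, tape bbbbb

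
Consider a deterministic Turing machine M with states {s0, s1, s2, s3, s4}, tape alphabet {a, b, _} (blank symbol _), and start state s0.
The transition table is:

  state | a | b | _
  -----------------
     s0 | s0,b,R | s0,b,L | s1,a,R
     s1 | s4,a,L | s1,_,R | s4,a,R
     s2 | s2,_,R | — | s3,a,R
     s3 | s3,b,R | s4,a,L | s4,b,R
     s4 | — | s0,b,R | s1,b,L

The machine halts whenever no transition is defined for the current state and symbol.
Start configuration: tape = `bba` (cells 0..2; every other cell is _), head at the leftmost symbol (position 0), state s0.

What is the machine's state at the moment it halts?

s4

state=s0 head=0 tape=_[b]ba___   (s0,b)→(s0,b,L)
state=s0 head=-1 tape=[_]bba___   (s0,_)→(s1,a,R)
state=s1 head=0 tape=a[b]ba___   (s1,b)→(s1,_,R)
state=s1 head=1 tape=a_[b]a___   (s1,b)→(s1,_,R)
state=s1 head=2 tape=a__[a]___   (s1,a)→(s4,a,L)
state=s4 head=1 tape=a_[_]a___   (s4,_)→(s1,b,L)
state=s1 head=0 tape=a[_]ba___   (s1,_)→(s4,a,R)
state=s4 head=1 tape=aa[b]a___   (s4,b)→(s0,b,R)
state=s0 head=2 tape=aab[a]___   (s0,a)→(s0,b,R)
state=s0 head=3 tape=aabb[_]__   (s0,_)→(s1,a,R)
state=s1 head=4 tape=aabba[_]_   (s1,_)→(s4,a,R)
state=s4 head=5 tape=aabbaa[_]   (s4,_)→(s1,b,L)
state=s1 head=4 tape=aabba[a]b   (s1,a)→(s4,a,L)
state=s4 head=3 tape=aabb[a]ab
No transition is defined for (s4, a); M halts in state s4.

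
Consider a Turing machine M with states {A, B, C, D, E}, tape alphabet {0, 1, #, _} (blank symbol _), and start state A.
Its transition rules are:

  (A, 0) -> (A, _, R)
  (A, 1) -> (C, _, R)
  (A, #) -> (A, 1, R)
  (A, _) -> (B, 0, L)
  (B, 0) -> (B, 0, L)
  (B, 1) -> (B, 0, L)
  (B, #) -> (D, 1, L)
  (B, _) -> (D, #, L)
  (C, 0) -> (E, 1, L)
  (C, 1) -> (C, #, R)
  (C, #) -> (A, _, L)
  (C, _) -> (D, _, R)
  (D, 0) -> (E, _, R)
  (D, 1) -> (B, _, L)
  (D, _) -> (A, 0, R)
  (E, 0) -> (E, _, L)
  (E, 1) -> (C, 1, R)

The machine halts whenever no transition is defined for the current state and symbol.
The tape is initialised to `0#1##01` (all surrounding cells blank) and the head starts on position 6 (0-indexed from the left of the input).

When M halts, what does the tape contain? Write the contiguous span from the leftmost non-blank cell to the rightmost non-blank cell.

0#1#10000_#0

A | 0#1##0[1]_____   read 1 → write _, move R, go to C
C | 0#1##0_[_]____   read _ → write _, move R, go to D
D | 0#1##0__[_]___   read _ → write 0, move R, go to A
A | 0#1##0__0[_]__   read _ → write 0, move L, go to B
B | 0#1##0__[0]0__   read 0 → write 0, move L, go to B
B | 0#1##0_[_]00__   read _ → write #, move L, go to D
D | 0#1##0[_]#00__   read _ → write 0, move R, go to A
A | 0#1##00[#]00__   read # → write 1, move R, go to A
A | 0#1##001[0]0__   read 0 → write _, move R, go to A
A | 0#1##001_[0]__   read 0 → write _, move R, go to A
A | 0#1##001__[_]_   read _ → write 0, move L, go to B
B | 0#1##001_[_]0_   read _ → write #, move L, go to D
D | 0#1##001[_]#0_   read _ → write 0, move R, go to A
A | 0#1##0010[#]0_   read # → write 1, move R, go to A
A | 0#1##00101[0]_   read 0 → write _, move R, go to A
A | 0#1##00101_[_]   read _ → write 0, move L, go to B
B | 0#1##00101[_]0   read _ → write #, move L, go to D
D | 0#1##0010[1]#0   read 1 → write _, move L, go to B
B | 0#1##001[0]_#0   read 0 → write 0, move L, go to B
B | 0#1##00[1]0_#0   read 1 → write 0, move L, go to B
B | 0#1##0[0]00_#0   read 0 → write 0, move L, go to B
B | 0#1##[0]000_#0   read 0 → write 0, move L, go to B
B | 0#1#[#]0000_#0   read # → write 1, move L, go to D
D | 0#1[#]10000_#0
The non-blank tape span at halt is 0#1#10000_#0.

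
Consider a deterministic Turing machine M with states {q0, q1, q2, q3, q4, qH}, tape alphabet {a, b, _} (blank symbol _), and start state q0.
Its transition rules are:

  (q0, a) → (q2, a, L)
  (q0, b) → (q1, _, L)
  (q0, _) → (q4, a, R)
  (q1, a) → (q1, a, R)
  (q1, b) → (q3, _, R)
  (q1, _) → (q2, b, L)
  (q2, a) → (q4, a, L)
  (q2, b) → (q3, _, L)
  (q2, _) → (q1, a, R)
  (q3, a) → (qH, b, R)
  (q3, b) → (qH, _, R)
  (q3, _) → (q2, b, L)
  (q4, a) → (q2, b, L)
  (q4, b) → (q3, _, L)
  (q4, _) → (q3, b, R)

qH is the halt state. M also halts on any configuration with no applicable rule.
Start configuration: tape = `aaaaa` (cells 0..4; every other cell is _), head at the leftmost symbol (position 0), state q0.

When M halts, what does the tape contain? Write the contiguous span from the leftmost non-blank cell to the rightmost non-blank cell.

a_bbabab

q0 | __[a]aaaa_   read a → write a, move L, go to q2
q2 | _[_]aaaaa_   read _ → write a, move R, go to q1
q1 | _a[a]aaaa_   read a → write a, move R, go to q1
q1 | _aa[a]aaa_   read a → write a, move R, go to q1
q1 | _aaa[a]aa_   read a → write a, move R, go to q1
q1 | _aaaa[a]a_   read a → write a, move R, go to q1
q1 | _aaaaa[a]_   read a → write a, move R, go to q1
q1 | _aaaaaa[_]   read _ → write b, move L, go to q2
q2 | _aaaaa[a]b   read a → write a, move L, go to q4
q4 | _aaaa[a]ab   read a → write b, move L, go to q2
q2 | _aaa[a]bab   read a → write a, move L, go to q4
q4 | _aa[a]abab   read a → write b, move L, go to q2
q2 | _a[a]babab   read a → write a, move L, go to q4
q4 | _[a]ababab   read a → write b, move L, go to q2
q2 | [_]bababab   read _ → write a, move R, go to q1
q1 | a[b]ababab   read b → write _, move R, go to q3
q3 | a_[a]babab   read a → write b, move R, go to qH
qH | a_b[b]abab
The non-blank tape span at halt is a_bbabab.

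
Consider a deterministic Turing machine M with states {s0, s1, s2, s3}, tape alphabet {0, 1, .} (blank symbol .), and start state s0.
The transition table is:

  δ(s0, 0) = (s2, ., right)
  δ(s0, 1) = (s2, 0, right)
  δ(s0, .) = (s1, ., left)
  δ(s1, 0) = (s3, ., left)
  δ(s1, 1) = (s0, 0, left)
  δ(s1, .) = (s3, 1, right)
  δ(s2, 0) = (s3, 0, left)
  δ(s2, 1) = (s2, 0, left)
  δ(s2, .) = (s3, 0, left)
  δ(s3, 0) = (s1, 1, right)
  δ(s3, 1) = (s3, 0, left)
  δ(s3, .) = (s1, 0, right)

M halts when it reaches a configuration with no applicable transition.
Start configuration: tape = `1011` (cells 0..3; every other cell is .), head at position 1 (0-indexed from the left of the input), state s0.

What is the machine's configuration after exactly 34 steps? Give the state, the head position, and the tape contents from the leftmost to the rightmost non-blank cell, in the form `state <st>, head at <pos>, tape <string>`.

s0 | ....1[0]11   read 0 → write ., move right, go to s2
s2 | ....1.[1]1   read 1 → write 0, move left, go to s2
s2 | ....1[.]01   read . → write 0, move left, go to s3
s3 | ....[1]001   read 1 → write 0, move left, go to s3
s3 | ...[.]0001   read . → write 0, move right, go to s1
s1 | ...0[0]001   read 0 → write ., move left, go to s3
s3 | ...[0].001   read 0 → write 1, move right, go to s1
s1 | ...1[.]001   read . → write 1, move right, go to s3
s3 | ...11[0]01   read 0 → write 1, move right, go to s1
s1 | ...111[0]1   read 0 → write ., move left, go to s3
s3 | ...11[1].1   read 1 → write 0, move left, go to s3
s3 | ...1[1]0.1   read 1 → write 0, move left, go to s3
s3 | ...[1]00.1   read 1 → write 0, move left, go to s3
s3 | ..[.]000.1   read . → write 0, move right, go to s1
s1 | ..0[0]00.1   read 0 → write ., move left, go to s3
s3 | ..[0].00.1   read 0 → write 1, move right, go to s1
s1 | ..1[.]00.1   read . → write 1, move right, go to s3
s3 | ..11[0]0.1   read 0 → write 1, move right, go to s1
s1 | ..111[0].1   read 0 → write ., move left, go to s3
s3 | ..11[1]..1   read 1 → write 0, move left, go to s3
s3 | ..1[1]0..1   read 1 → write 0, move left, go to s3
s3 | ..[1]00..1   read 1 → write 0, move left, go to s3
s3 | .[.]000..1   read . → write 0, move right, go to s1
s1 | .0[0]00..1   read 0 → write ., move left, go to s3
s3 | .[0].00..1   read 0 → write 1, move right, go to s1
s1 | .1[.]00..1   read . → write 1, move right, go to s3
s3 | .11[0]0..1   read 0 → write 1, move right, go to s1
s1 | .111[0]..1   read 0 → write ., move left, go to s3
s3 | .11[1]...1   read 1 → write 0, move left, go to s3
s3 | .1[1]0...1   read 1 → write 0, move left, go to s3
s3 | .[1]00...1   read 1 → write 0, move left, go to s3
s3 | [.]000...1   read . → write 0, move right, go to s1
s1 | 0[0]00...1   read 0 → write ., move left, go to s3
s3 | [0].00...1   read 0 → write 1, move right, go to s1
s1 | 1[.]00...1
After 34 steps: state s1, head at -3, tape 1.00...1.

state s1, head at -3, tape 1.00...1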